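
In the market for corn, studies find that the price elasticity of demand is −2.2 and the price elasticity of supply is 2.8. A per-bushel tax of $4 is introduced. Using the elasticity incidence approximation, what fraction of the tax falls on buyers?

Incidence ratio: buyers' share ≈ εs / (εs + |εd|) = 2.8 / (2.8 + 2.2) = 0.56.
Supply is the more elastic side, so buyers bear the larger share.

Buyers' share ≈ 0.56.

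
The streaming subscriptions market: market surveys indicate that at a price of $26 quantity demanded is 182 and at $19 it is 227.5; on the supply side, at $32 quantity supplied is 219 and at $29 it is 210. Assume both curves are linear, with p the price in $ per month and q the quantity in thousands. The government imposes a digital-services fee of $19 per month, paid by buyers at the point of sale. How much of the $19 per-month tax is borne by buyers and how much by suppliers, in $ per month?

Demand slope: (227.5 − 182)/(19 − 26) = -6.5, so qd = 351 − 6.5p.
Supply slope: (210 − 219)/(29 − 32) = 3, so qs = 3p + 123.
Without the tax, 351 − 6.5p = 3p + 123 gives 9.5p = 228, so p* = $24 and q* = 195.
With the tax collected from buyers, demand (in seller-price terms) shifts: qd = 351 − 6.5(p + 19).
New equilibrium: buyers pay $30, suppliers receive $11, q = 156. (Wedge: pb − ps = 19.)
Burden on buyers: $6; on suppliers: $13. (They sum to $19.)

Buyers bear $6 per month; suppliers bear $13 per month.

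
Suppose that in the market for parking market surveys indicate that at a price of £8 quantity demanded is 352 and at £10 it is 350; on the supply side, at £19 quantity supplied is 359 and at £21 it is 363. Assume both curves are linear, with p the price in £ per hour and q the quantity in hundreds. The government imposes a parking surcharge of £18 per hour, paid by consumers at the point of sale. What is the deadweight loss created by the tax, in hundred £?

Deadweight loss = £108 hundred.

Demand slope: (350 − 352)/(10 − 8) = -1, so qd = 360 − p.
Supply slope: (363 − 359)/(21 − 19) = 2, so qs = 2p + 321.
Before the tax: set 360 − p = 2p + 321 → p* = £13, q* = 347.
With the tax collected from consumers, demand (in seller-price terms) shifts: qd = 360 − (p + 18).
New equilibrium: consumers pay £25, producers receive £7, q = 335. (Wedge: pb − ps = 18.)
Quantity falls by |ΔQ| = |347 − 335| = 12.
DWL = ½ · t · |ΔQ| = ½ · 18 · 12 = £108.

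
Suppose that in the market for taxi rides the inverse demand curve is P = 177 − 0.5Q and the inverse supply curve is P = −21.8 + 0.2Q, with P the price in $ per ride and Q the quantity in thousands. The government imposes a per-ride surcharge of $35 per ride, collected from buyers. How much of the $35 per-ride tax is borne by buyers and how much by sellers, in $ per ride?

Rewrite in direct form: Qd = 354 − 2P and Qs = 5P + 109.
Without the tax, 354 − 2P = 5P + 109 gives 7P = 245, so P* = $35 and Q* = 284.
With the tax collected from buyers, demand (in seller-price terms) shifts: Qd = 354 − 2(P + 35).
Solving gives Q = 234 with buyers paying $60 and sellers receiving $25 (the $35 wedge).
Burden on buyers: $25; on sellers: $10. (They sum to $35.)
The less price-elastic side of the market bears the larger share of a per-unit tax.

Buyers bear $25 per ride; sellers bear $10 per ride.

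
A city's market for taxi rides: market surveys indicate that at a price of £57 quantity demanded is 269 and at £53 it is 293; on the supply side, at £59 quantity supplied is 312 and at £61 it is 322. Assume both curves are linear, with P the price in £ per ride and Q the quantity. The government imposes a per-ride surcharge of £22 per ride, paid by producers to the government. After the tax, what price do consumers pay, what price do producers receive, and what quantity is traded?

Consumers pay £64; producers receive £42; quantity = 227.

Demand slope: (293 − 269)/(53 − 57) = -6, so Qd = 611 − 6P.
Supply slope: (322 − 312)/(61 − 59) = 5, so Qs = 5P + 17.
Without the tax, 611 − 6P = 5P + 17 gives 11P = 594, so P* = £54 and Q* = 287.
With the tax collected from producers, supply shifts: Qs = 5(P − 22) + 17.
New equilibrium: consumers pay £64, producers receive £42, Q = 227. (Wedge: Pb − Ps = 22.)
The less price-elastic side of the market bears the larger share of a per-unit tax.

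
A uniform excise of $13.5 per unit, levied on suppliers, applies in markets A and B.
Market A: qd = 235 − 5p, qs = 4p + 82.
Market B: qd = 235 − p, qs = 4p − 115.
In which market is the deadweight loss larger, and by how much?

Market A: pre-tax p* = $17, q* = 150; post-tax q = 120; deadweight loss = $202.5.
Market B: pre-tax p* = $70, q* = 165; post-tax q = 154.2; deadweight loss = $72.9.
Difference: $202.5 vs $72.9 → market A is larger by $129.6.

Market A, by $129.6.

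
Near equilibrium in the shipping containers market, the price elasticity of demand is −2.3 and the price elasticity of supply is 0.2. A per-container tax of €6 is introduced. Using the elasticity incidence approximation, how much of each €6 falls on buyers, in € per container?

Buyers bear ≈ €0.48 per container.

Incidence ratio: buyers' share ≈ εs / (εs + |εd|) = 0.2 / (0.2 + 2.3) = 0.08.
So buyers bear ≈ 0.08 × €6 = €0.48; suppliers bear €5.52.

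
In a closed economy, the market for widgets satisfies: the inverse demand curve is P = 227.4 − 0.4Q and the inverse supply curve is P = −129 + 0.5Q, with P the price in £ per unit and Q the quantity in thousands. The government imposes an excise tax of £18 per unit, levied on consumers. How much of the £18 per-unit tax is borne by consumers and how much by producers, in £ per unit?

Consumers bear £8 per unit; producers bear £10 per unit.

Rewrite in direct form: Qd = 568.5 − 2.5P and Qs = 2P + 258.
Before the tax: set 568.5 − 2.5P = 2P + 258 → P* = £69, Q* = 396.
With the tax collected from consumers, demand (in seller-price terms) shifts: Qd = 568.5 − 2.5(P + 18).
Solving gives Q = 376 with consumers paying £77 and producers receiving £59 (the £18 wedge).
Burden on consumers: £8; on producers: £10. (They sum to £18.)
The less price-elastic side of the market bears the larger share of a per-unit tax.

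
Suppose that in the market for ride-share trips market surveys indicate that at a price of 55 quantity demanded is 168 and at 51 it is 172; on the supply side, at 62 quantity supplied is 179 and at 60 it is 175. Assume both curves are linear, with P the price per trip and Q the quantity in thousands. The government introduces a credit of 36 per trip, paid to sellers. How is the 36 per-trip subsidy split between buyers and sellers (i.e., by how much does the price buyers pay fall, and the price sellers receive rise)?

Buyers gain 24 per trip; sellers gain 12 per trip.

Demand slope: (172 − 168)/(51 − 55) = -1, so Qd = 223 − P.
Supply slope: (175 − 179)/(60 − 62) = 2, so Qs = 2P + 55.
Before the subsidy: set 223 − P = 2P + 55 → P* = 56, Q* = 167.
With a per-unit subsidy paid to sellers, each receives P + 36 per unit sold, so supply becomes Qs = 2(P + 36) + 55.
Solving gives Q = 191 with buyers paying 32 and sellers receiving 68 (the 36 wedge).
Gain to buyers: 24; to sellers: 12. (They sum to 36.)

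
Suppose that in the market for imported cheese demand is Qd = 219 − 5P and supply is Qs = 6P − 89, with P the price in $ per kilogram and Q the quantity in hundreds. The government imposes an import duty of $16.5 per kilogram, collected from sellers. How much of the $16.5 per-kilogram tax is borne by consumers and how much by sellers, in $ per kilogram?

Consumers bear $9 per kilogram; sellers bear $7.5 per kilogram.

Without the tax, 219 − 5P = 6P − 89 gives 11P = 308, so P* = $28 and Q* = 79.
With the tax collected from sellers, supply shifts: Qs = 6(P − 16.5) − 89.
Solving gives Q = 34 with consumers paying $37 and sellers receiving $20.5 (the $16.5 wedge).
Burden on consumers: $9; on sellers: $7.5. (They sum to $16.5.)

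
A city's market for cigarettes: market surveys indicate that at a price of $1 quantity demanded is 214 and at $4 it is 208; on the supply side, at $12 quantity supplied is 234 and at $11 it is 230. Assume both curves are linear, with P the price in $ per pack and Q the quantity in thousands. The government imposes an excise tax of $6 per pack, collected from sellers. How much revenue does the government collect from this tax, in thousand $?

Tax revenue = $1188 thousand.

Demand slope: (208 − 214)/(4 − 1) = -2, so Qd = 216 − 2P.
Supply slope: (230 − 234)/(11 − 12) = 4, so Qs = 4P + 186.
Before the tax: set 216 − 2P = 4P + 186 → P* = $5, Q* = 206.
With the tax collected from sellers, supply shifts: Qs = 4(P − 6) + 186.
Solving gives Q = 198 with buyers paying $9 and sellers receiving $3 (the $6 wedge).
Revenue = t · Q = 6 · 198 = $1188.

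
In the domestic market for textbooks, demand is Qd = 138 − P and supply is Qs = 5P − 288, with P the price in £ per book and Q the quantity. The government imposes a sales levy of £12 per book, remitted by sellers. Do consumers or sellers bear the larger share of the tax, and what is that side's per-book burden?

Without the tax, 138 − P = 5P − 288 gives 6P = 426, so P* = £71 and Q* = 67.
With the tax collected from sellers, supply shifts: Qs = 5(P − 12) − 288.
New equilibrium: consumers pay £81, sellers receive £69, Q = 57. (Wedge: Pb − Ps = 12.)
Per-book burden: consumers £10, sellers £2.
Consumers take the larger share because demand is less price-elastic here (demand slope 1 vs supply slope 5).
The less price-elastic side of the market bears the larger share of a per-unit tax.

Consumers bear the larger share: £10 per book.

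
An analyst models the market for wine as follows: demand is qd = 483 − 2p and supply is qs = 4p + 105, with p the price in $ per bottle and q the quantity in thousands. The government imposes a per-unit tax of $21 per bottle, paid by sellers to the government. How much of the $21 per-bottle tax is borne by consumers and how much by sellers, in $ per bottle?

Before the tax: set 483 − 2p = 4p + 105 → p* = $63, q* = 357.
With the tax collected from sellers, supply shifts: qs = 4(p − 21) + 105.
Solving gives q = 329 with consumers paying $77 and sellers receiving $56 (the $21 wedge).
Burden on consumers: $14; on sellers: $7. (They sum to $21.)

Consumers bear $14 per bottle; sellers bear $7 per bottle.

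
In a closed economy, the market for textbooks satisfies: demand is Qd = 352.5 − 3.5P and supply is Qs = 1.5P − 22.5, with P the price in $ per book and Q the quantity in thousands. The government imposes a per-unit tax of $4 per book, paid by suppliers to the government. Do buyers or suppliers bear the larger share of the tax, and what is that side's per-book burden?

Before the tax: set 352.5 − 3.5P = 1.5P − 22.5 → P* = $75, Q* = 90.
With the tax collected from suppliers, supply shifts: Qs = 1.5(P − 4) − 22.5.
New equilibrium: buyers pay $76.2, suppliers receive $72.2, Q = 85.8. (Wedge: Pb − Ps = 4.)
Per-book burden: buyers $1.2, suppliers $2.8.
Suppliers take the larger share because supply is less price-elastic here (demand slope 3.5 vs supply slope 1.5).

Suppliers bear the larger share: $2.8 per book.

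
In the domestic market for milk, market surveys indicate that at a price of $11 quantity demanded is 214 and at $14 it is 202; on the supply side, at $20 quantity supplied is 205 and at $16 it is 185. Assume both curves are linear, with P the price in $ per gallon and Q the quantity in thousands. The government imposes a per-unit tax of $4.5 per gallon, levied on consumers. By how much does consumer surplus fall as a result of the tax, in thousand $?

Consumer surplus falls by $462.5 thousand.

Demand slope: (202 − 214)/(14 − 11) = -4, so Qd = 258 − 4P.
Supply slope: (185 − 205)/(16 − 20) = 5, so Qs = 5P + 105.
Before the tax: set 258 − 4P = 5P + 105 → P* = $17, Q* = 190.
With the tax collected from consumers, demand (in seller-price terms) shifts: Qd = 258 − 4(P + 4.5).
New equilibrium: consumers pay $19.5, suppliers receive $15, Q = 180. (Wedge: Pb − Ps = 4.5.)
ΔCS is the trapezoid between Q = 180 and Q = 190 of height $2.5: ½ · (190 + 180) · 2.5 = $462.5.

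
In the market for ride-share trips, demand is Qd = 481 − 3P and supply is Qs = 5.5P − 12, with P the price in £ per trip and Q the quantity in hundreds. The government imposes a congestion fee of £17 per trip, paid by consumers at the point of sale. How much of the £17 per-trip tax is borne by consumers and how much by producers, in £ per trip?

Consumers bear £11 per trip; producers bear £6 per trip.

Without the tax, 481 − 3P = 5.5P − 12 gives 8.5P = 493, so P* = £58 and Q* = 307.
With the tax collected from consumers, demand (in seller-price terms) shifts: Qd = 481 − 3(P + 17).
Solving gives Q = 274 with consumers paying £69 and producers receiving £52 (the £17 wedge).
Burden on consumers: £11; on producers: £6. (They sum to £17.)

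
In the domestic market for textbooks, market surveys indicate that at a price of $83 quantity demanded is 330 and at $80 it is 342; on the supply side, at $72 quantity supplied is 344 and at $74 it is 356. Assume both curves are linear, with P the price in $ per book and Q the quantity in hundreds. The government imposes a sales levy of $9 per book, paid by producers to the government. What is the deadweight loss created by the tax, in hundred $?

Deadweight loss = $97.2 hundred.

Demand slope: (342 − 330)/(80 − 83) = -4, so Qd = 662 − 4P.
Supply slope: (356 − 344)/(74 − 72) = 6, so Qs = 6P − 88.
Before the tax: set 662 − 4P = 6P − 88 → P* = $75, Q* = 362.
With the tax collected from producers, supply shifts: Qs = 6(P − 9) − 88.
Solving gives Q = 340.4 with consumers paying $80.4 and producers receiving $71.4 (the $9 wedge).
Quantity falls by |ΔQ| = |362 − 340.4| = 21.6.
DWL = ½ · t · |ΔQ| = ½ · 9 · 21.6 = $97.2.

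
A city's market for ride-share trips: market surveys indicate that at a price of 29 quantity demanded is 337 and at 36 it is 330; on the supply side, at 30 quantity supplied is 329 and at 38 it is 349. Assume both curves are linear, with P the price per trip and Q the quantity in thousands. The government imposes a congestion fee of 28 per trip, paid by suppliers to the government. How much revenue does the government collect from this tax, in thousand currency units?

Demand slope: (330 − 337)/(36 − 29) = -1, so Qd = 366 − P.
Supply slope: (349 − 329)/(38 − 30) = 2.5, so Qs = 2.5P + 254.
Before the tax: set 366 − P = 2.5P + 254 → P* = 32, Q* = 334.
With the tax collected from suppliers, supply shifts: Qs = 2.5(P − 28) + 254.
New equilibrium: buyers pay 52, suppliers receive 24, Q = 314. (Wedge: Pb − Ps = 28.)
Revenue = t · Q = 28 · 314 = 8792.

Tax revenue = 8792 thousand.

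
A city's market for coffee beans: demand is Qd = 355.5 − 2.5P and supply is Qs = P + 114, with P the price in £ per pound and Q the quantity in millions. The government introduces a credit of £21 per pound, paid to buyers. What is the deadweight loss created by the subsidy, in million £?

Deadweight loss = £157.5 million.

Without the subsidy, 355.5 − 2.5P = P + 114 gives 3.5P = 241.5, so P* = £69 and Q* = 183.
With a per-unit subsidy paid to buyers, each effectively pays P − 21, so demand becomes Qd = 355.5 − 2.5(P − 21).
Solving gives Q = 198 with buyers paying £63 and producers receiving £84 (the £21 wedge).
Quantity rises by |ΔQ| = |183 − 198| = 15.
DWL = ½ · t · |ΔQ| = ½ · 21 · 15 = £157.5.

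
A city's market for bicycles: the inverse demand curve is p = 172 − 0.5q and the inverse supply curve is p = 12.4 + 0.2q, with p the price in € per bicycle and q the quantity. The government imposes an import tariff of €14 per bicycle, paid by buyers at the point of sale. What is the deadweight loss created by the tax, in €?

Deadweight loss = €140.

Inverting to q(p) form: qd = 344 − 2p; qs = 5p − 62.
Without the tax, 344 − 2p = 5p − 62 gives 7p = 406, so p* = €58 and q* = 228.
With the tax collected from buyers, demand (in seller-price terms) shifts: qd = 344 − 2(p + 14).
Solving gives q = 208 with buyers paying €68 and producers receiving €54 (the €14 wedge).
Quantity falls by |ΔQ| = |228 − 208| = 20.
DWL = ½ · t · |ΔQ| = ½ · 14 · 20 = €140.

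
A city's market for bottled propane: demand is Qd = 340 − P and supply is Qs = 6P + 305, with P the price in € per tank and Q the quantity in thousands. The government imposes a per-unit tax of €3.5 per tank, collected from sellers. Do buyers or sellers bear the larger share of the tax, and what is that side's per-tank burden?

Before the tax: set 340 − P = 6P + 305 → P* = €5, Q* = 335.
With the tax collected from sellers, supply shifts: Qs = 6(P − 3.5) + 305.
Solving gives Q = 332 with buyers paying €8 and sellers receiving €4.5 (the €3.5 wedge).
Per-tank burden: buyers €3, sellers €0.5.
Buyers take the larger share because demand is less price-elastic here (demand slope 1 vs supply slope 6).

Buyers bear the larger share: €3 per tank.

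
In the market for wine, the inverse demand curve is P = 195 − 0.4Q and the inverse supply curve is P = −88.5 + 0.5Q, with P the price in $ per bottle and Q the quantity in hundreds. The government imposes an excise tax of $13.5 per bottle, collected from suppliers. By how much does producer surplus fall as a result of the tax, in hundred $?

Producer surplus falls by $2306.25 hundred.

Rewrite in direct form: Qd = 487.5 − 2.5P and Qs = 2P + 177.
Before the tax: set 487.5 − 2.5P = 2P + 177 → P* = $69, Q* = 315.
With the tax collected from suppliers, supply shifts: Qs = 2(P − 13.5) + 177.
Solving gives Q = 300 with buyers paying $75 and suppliers receiving $61.5 (the $13.5 wedge).
ΔPS is the trapezoid between Q = 300 and Q = 315 of height $7.5: ½ · (315 + 300) · 7.5 = $2306.25.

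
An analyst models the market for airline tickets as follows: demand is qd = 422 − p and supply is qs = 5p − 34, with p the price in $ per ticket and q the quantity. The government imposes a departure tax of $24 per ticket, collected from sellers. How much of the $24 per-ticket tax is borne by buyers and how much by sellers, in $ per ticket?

Buyers bear $20 per ticket; sellers bear $4 per ticket.

Without the tax, 422 − p = 5p − 34 gives 6p = 456, so p* = $76 and q* = 346.
With the tax collected from sellers, supply shifts: qs = 5(p − 24) − 34.
Solving gives q = 326 with buyers paying $96 and sellers receiving $72 (the $24 wedge).
Burden on buyers: $20; on sellers: $4. (They sum to $24.)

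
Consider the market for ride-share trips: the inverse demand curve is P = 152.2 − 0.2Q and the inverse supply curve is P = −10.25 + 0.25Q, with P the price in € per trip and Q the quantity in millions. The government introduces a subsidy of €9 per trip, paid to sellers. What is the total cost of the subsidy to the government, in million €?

Government outlay = €3429 million.

Rewrite in direct form: Qd = 761 − 5P and Qs = 4P + 41.
Without the subsidy, 761 − 5P = 4P + 41 gives 9P = 720, so P* = €80 and Q* = 361.
With a per-unit subsidy paid to sellers, each receives P + 9 per unit sold, so supply becomes Qs = 4(P + 9) + 41.
Solving gives Q = 381 with buyers paying €76 and sellers receiving €85 (the €9 wedge).
Outlay = t · Q = 9 · 381 = €3429.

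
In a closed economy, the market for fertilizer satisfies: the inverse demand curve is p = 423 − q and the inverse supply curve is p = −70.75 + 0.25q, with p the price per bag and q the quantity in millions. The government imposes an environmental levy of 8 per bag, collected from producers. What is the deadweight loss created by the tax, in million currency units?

Rewrite in direct form: qd = 423 − p and qs = 4p + 283.
Before the tax: set 423 − p = 4p + 283 → p* = 28, q* = 395.
With the tax collected from producers, supply shifts: qs = 4(p − 8) + 283.
New equilibrium: buyers pay 34.4, producers receive 26.4, q = 388.6. (Wedge: pb − ps = 8.)
Quantity falls by |ΔQ| = |395 − 388.6| = 6.4.
DWL = ½ · t · |ΔQ| = ½ · 8 · 6.4 = 25.6.

Deadweight loss = 25.6 million.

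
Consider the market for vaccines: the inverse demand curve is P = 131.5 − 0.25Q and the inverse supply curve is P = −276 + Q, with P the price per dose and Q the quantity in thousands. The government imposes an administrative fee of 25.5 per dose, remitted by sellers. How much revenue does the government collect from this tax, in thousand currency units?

Tax revenue = 7792.8 thousand.

Rewrite in direct form: Qd = 526 − 4P and Qs = P + 276.
Before the tax: set 526 − 4P = P + 276 → P* = 50, Q* = 326.
With the tax collected from sellers, supply shifts: Qs = (P − 25.5) + 276.
New equilibrium: buyers pay 55.1, sellers receive 29.6, Q = 305.6. (Wedge: Pb − Ps = 25.5.)
Revenue = t · Q = 25.5 · 305.6 = 7792.8.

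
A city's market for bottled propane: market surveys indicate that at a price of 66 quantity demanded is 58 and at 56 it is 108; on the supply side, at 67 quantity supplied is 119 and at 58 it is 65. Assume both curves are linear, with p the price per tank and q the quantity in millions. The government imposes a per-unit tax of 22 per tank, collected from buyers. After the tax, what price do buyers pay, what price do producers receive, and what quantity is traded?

Buyers pay 73; producers receive 51; quantity = 23.

Demand slope: (108 − 58)/(56 − 66) = -5, so qd = 388 − 5p.
Supply slope: (65 − 119)/(58 − 67) = 6, so qs = 6p − 283.
Before the tax: set 388 − 5p = 6p − 283 → p* = 61, q* = 83.
With the tax collected from buyers, demand (in seller-price terms) shifts: qd = 388 − 5(p + 22).
New equilibrium: buyers pay 73, producers receive 51, q = 23. (Wedge: pb − ps = 22.)
The less price-elastic side of the market bears the larger share of a per-unit tax.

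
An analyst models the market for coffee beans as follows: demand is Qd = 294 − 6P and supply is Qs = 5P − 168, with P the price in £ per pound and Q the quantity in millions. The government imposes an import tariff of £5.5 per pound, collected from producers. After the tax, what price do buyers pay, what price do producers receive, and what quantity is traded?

Buyers pay £44.5; producers receive £39; quantity = 27.

Before the tax: set 294 − 6P = 5P − 168 → P* = £42, Q* = 42.
With the tax collected from producers, supply shifts: Qs = 5(P − 5.5) − 168.
New equilibrium: buyers pay £44.5, producers receive £39, Q = 27. (Wedge: Pb − Ps = 5.5.)
The less price-elastic side of the market bears the larger share of a per-unit tax.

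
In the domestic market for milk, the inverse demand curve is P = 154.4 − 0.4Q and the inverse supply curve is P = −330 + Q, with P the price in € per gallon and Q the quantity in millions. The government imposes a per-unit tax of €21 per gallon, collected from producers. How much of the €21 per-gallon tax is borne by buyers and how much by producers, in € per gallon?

Buyers bear €6 per gallon; producers bear €15 per gallon.

Inverting to Q(P) form: Qd = 386 − 2.5P; Qs = P + 330.
Without the tax, 386 − 2.5P = P + 330 gives 3.5P = 56, so P* = €16 and Q* = 346.
With the tax collected from producers, supply shifts: Qs = (P − 21) + 330.
Solving gives Q = 331 with buyers paying €22 and producers receiving €1 (the €21 wedge).
Burden on buyers: €6; on producers: €15. (They sum to €21.)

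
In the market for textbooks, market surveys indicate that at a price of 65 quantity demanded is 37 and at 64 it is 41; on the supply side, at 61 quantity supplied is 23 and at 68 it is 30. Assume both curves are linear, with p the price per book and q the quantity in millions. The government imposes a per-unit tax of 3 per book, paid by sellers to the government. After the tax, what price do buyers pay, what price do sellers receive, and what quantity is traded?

Demand slope: (41 − 37)/(64 − 65) = -4, so qd = 297 − 4p.
Supply slope: (30 − 23)/(68 − 61) = 1, so qs = p − 38.
Without the tax, 297 − 4p = p − 38 gives 5p = 335, so p* = 67 and q* = 29.
With the tax collected from sellers, supply shifts: qs = (p − 3) − 38.
Solving gives q = 26.6 with buyers paying 67.6 and sellers receiving 64.6 (the 3 wedge).
The less price-elastic side of the market bears the larger share of a per-unit tax.

Buyers pay 67.6; sellers receive 64.6; quantity = 26.6.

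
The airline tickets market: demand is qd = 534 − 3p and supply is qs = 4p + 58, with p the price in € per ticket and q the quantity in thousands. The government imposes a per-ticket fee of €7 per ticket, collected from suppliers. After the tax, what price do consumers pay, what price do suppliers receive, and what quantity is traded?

Consumers pay €72; suppliers receive €65; quantity = 318.

Before the tax: set 534 − 3p = 4p + 58 → p* = €68, q* = 330.
With the tax collected from suppliers, supply shifts: qs = 4(p − 7) + 58.
New equilibrium: consumers pay €72, suppliers receive €65, q = 318. (Wedge: pb − ps = 7.)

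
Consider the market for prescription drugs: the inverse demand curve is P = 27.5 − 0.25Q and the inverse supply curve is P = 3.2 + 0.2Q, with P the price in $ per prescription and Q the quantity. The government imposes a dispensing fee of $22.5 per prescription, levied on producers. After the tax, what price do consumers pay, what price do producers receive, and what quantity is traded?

Consumers pay $26.5; producers receive $4; quantity = 4.

Rewrite in direct form: Qd = 110 − 4P and Qs = 5P − 16.
Without the tax, 110 − 4P = 5P − 16 gives 9P = 126, so P* = $14 and Q* = 54.
With the tax collected from producers, supply shifts: Qs = 5(P − 22.5) − 16.
Solving gives Q = 4 with consumers paying $26.5 and producers receiving $4 (the $22.5 wedge).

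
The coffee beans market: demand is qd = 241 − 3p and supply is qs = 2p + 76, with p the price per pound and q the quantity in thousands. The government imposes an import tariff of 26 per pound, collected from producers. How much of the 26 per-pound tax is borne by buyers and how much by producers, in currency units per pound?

Without the tax, 241 − 3p = 2p + 76 gives 5p = 165, so p* = 33 and q* = 142.
With the tax collected from producers, supply shifts: qs = 2(p − 26) + 76.
Solving gives q = 110.8 with buyers paying 43.4 and producers receiving 17.4 (the 26 wedge).
Burden on buyers: 10.4; on producers: 15.6. (They sum to 26.)
The less price-elastic side of the market bears the larger share of a per-unit tax.

Buyers bear 10.4 per pound; producers bear 15.6 per pound.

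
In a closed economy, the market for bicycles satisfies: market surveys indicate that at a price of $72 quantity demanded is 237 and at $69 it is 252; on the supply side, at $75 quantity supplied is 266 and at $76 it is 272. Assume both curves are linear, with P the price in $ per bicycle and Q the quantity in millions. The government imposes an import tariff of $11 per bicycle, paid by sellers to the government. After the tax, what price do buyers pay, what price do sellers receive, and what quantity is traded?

Buyers pay $77; sellers receive $66; quantity = 212.

Demand slope: (252 − 237)/(69 − 72) = -5, so Qd = 597 − 5P.
Supply slope: (272 − 266)/(76 − 75) = 6, so Qs = 6P − 184.
Before the tax: set 597 − 5P = 6P − 184 → P* = $71, Q* = 242.
With the tax collected from sellers, supply shifts: Qs = 6(P − 11) − 184.
Solving gives Q = 212 with buyers paying $77 and sellers receiving $66 (the $11 wedge).
The less price-elastic side of the market bears the larger share of a per-unit tax.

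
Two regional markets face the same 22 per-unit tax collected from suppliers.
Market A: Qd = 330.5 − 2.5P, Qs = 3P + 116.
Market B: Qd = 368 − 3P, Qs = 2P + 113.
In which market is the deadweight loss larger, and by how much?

Market A, by 39.6.

Market A: pre-tax P* = 39, Q* = 233; post-tax Q = 203; deadweight loss = 330.
Market B: pre-tax P* = 51, Q* = 215; post-tax Q = 188.6; deadweight loss = 290.4.
Difference: 330 vs 290.4 → market A is larger by 39.6.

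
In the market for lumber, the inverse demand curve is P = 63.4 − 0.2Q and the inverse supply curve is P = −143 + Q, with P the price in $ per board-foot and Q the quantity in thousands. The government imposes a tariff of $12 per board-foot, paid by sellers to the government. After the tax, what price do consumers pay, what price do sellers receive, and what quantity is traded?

Rewrite in direct form: Qd = 317 − 5P and Qs = P + 143.
Without the tax, 317 − 5P = P + 143 gives 6P = 174, so P* = $29 and Q* = 172.
With the tax collected from sellers, supply shifts: Qs = (P − 12) + 143.
Solving gives Q = 162 with consumers paying $31 and sellers receiving $19 (the $12 wedge).
The less price-elastic side of the market bears the larger share of a per-unit tax.

Consumers pay $31; sellers receive $19; quantity = 162.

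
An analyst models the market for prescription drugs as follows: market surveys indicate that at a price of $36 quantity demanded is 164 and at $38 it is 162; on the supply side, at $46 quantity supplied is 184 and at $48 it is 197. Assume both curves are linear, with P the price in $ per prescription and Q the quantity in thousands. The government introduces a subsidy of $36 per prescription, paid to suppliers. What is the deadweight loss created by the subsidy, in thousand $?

Demand slope: (162 − 164)/(38 − 36) = -1, so Qd = 200 − P.
Supply slope: (197 − 184)/(48 − 46) = 6.5, so Qs = 6.5P − 115.
Without the subsidy, 200 − P = 6.5P − 115 gives 7.5P = 315, so P* = $42 and Q* = 158.
With a per-unit subsidy paid to suppliers, each receives P + 36 per unit sold, so supply becomes Qs = 6.5(P + 36) − 115.
New equilibrium: consumers pay $10.8, suppliers receive $46.8, Q = 189.2. (Wedge: Pb − Ps = −36.)
Quantity rises by |ΔQ| = |158 − 189.2| = 31.2.
DWL = ½ · t · |ΔQ| = ½ · 36 · 31.2 = $561.6.

Deadweight loss = $561.6 thousand.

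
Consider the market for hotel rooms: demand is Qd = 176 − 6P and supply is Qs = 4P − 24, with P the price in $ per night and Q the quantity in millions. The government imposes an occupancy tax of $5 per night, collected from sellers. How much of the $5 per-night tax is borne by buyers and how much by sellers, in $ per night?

Without the tax, 176 − 6P = 4P − 24 gives 10P = 200, so P* = $20 and Q* = 56.
With the tax collected from sellers, supply shifts: Qs = 4(P − 5) − 24.
New equilibrium: buyers pay $22, sellers receive $17, Q = 44. (Wedge: Pb − Ps = 5.)
Burden on buyers: $2; on sellers: $3. (They sum to $5.)

Buyers bear $2 per night; sellers bear $3 per night.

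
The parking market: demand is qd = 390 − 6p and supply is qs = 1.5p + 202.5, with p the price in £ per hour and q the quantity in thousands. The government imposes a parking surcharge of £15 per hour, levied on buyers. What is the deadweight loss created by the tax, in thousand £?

Before the tax: set 390 − 6p = 1.5p + 202.5 → p* = £25, q* = 240.
With the tax collected from buyers, demand (in seller-price terms) shifts: qd = 390 − 6(p + 15).
Solving gives q = 222 with buyers paying £28 and sellers receiving £13 (the £15 wedge).
Quantity falls by |ΔQ| = |240 − 222| = 18.
DWL = ½ · t · |ΔQ| = ½ · 15 · 18 = £135.

Deadweight loss = £135 thousand.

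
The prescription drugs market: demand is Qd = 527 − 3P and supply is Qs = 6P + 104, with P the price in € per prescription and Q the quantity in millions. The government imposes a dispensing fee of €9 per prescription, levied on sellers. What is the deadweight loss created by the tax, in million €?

Deadweight loss = €81 million.

Without the tax, 527 − 3P = 6P + 104 gives 9P = 423, so P* = €47 and Q* = 386.
With the tax collected from sellers, supply shifts: Qs = 6(P − 9) + 104.
New equilibrium: buyers pay €53, sellers receive €44, Q = 368. (Wedge: Pb − Ps = 9.)
Quantity falls by |ΔQ| = |386 − 368| = 18.
DWL = ½ · t · |ΔQ| = ½ · 9 · 18 = €81.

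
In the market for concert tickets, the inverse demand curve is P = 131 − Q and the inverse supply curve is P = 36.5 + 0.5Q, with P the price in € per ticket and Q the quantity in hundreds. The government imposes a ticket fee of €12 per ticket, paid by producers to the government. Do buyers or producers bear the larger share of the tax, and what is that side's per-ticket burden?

Inverting to Q(P) form: Qd = 131 − P; Qs = 2P − 73.
Without the tax, 131 − P = 2P − 73 gives 3P = 204, so P* = €68 and Q* = 63.
With the tax collected from producers, supply shifts: Qs = 2(P − 12) − 73.
Solving gives Q = 55 with buyers paying €76 and producers receiving €64 (the €12 wedge).
Per-ticket burden: buyers €8, producers €4.
Buyers take the larger share because demand is less price-elastic here (demand slope 1 vs supply slope 2).

Buyers bear the larger share: €8 per ticket.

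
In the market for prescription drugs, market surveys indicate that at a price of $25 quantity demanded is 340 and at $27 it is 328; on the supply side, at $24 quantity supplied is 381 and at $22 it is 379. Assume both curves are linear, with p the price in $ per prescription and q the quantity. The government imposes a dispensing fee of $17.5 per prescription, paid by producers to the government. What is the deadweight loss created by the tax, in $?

Deadweight loss = $131.25.

Demand slope: (328 − 340)/(27 − 25) = -6, so qd = 490 − 6p.
Supply slope: (379 − 381)/(22 − 24) = 1, so qs = p + 357.
Before the tax: set 490 − 6p = p + 357 → p* = $19, q* = 376.
With the tax collected from producers, supply shifts: qs = (p − 17.5) + 357.
Solving gives q = 361 with buyers paying $21.5 and producers receiving $4 (the $17.5 wedge).
Quantity falls by |ΔQ| = |376 − 361| = 15.
DWL = ½ · t · |ΔQ| = ½ · 17.5 · 15 = $131.25.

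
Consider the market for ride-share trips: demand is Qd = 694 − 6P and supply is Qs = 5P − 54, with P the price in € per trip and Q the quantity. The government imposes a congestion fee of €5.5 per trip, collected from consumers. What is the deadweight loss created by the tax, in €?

Deadweight loss = €41.25.

Before the tax: set 694 − 6P = 5P − 54 → P* = €68, Q* = 286.
With the tax collected from consumers, demand (in seller-price terms) shifts: Qd = 694 − 6(P + 5.5).
Solving gives Q = 271 with consumers paying €70.5 and sellers receiving €65 (the €5.5 wedge).
Quantity falls by |ΔQ| = |286 − 271| = 15.
DWL = ½ · t · |ΔQ| = ½ · 5.5 · 15 = €41.25.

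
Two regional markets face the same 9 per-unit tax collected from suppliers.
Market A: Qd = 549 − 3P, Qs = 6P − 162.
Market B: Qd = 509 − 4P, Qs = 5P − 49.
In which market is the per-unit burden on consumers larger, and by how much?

Market A: pre-tax P* = 79, Q* = 312; post-tax Q = 294; per-unit burden on consumers = 6.
Market B: pre-tax P* = 62, Q* = 261; post-tax Q = 241; per-unit burden on consumers = 5.
Difference: 6 vs 5 → market A is larger by 1.

Market A, by 1.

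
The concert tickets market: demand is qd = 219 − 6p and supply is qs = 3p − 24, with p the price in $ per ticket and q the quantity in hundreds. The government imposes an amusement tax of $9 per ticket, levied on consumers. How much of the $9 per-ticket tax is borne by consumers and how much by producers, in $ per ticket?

Consumers bear $3 per ticket; producers bear $6 per ticket.

Without the tax, 219 − 6p = 3p − 24 gives 9p = 243, so p* = $27 and q* = 57.
With the tax collected from consumers, demand (in seller-price terms) shifts: qd = 219 − 6(p + 9).
Solving gives q = 39 with consumers paying $30 and producers receiving $21 (the $9 wedge).
Burden on consumers: $3; on producers: $6. (They sum to $9.)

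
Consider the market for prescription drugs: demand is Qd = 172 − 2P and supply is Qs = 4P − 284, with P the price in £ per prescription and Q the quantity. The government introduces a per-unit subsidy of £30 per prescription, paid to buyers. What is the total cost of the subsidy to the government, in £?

Before the subsidy: set 172 − 2P = 4P − 284 → P* = £76, Q* = 20.
With a per-unit subsidy paid to buyers, each effectively pays P − 30, so demand becomes Qd = 172 − 2(P − 30).
New equilibrium: buyers pay £56, suppliers receive £86, Q = 60. (Wedge: Pb − Ps = −30.)
Outlay = t · Q = 30 · 60 = £1800.

Government outlay = £1800.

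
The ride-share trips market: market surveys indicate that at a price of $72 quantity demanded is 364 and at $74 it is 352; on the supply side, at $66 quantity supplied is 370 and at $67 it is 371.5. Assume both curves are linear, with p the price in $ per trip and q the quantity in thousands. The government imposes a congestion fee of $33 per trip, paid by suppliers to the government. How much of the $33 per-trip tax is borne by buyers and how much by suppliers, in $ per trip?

Demand slope: (352 − 364)/(74 − 72) = -6, so qd = 796 − 6p.
Supply slope: (371.5 − 370)/(67 − 66) = 1.5, so qs = 1.5p + 271.
Without the tax, 796 − 6p = 1.5p + 271 gives 7.5p = 525, so p* = $70 and q* = 376.
With the tax collected from suppliers, supply shifts: qs = 1.5(p − 33) + 271.
New equilibrium: buyers pay $76.6, suppliers receive $43.6, q = 336.4. (Wedge: pb − ps = 33.)
Burden on buyers: $6.6; on suppliers: $26.4. (They sum to $33.)

Buyers bear $6.6 per trip; suppliers bear $26.4 per trip.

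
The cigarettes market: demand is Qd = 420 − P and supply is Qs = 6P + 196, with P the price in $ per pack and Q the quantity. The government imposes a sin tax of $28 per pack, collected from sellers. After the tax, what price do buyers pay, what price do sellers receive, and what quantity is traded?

Before the tax: set 420 − P = 6P + 196 → P* = $32, Q* = 388.
With the tax collected from sellers, supply shifts: Qs = 6(P − 28) + 196.
Solving gives Q = 364 with buyers paying $56 and sellers receiving $28 (the $28 wedge).

Buyers pay $56; sellers receive $28; quantity = 364.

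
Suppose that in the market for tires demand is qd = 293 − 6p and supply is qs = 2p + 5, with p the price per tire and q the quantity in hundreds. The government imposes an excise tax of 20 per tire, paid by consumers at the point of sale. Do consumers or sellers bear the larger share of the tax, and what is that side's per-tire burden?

Before the tax: set 293 − 6p = 2p + 5 → p* = 36, q* = 77.
With the tax collected from consumers, demand (in seller-price terms) shifts: qd = 293 − 6(p + 20).
Solving gives q = 47 with consumers paying 41 and sellers receiving 21 (the 20 wedge).
Per-tire burden: consumers 5, sellers 15.
Sellers take the larger share because supply is less price-elastic here (demand slope 6 vs supply slope 2).

Sellers bear the larger share: 15 per tire.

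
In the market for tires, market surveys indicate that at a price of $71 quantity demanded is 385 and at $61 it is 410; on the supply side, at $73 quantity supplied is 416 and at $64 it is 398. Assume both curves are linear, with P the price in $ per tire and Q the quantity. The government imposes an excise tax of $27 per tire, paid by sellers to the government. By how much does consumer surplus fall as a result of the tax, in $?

Demand slope: (410 − 385)/(61 − 71) = -2.5, so Qd = 562.5 − 2.5P.
Supply slope: (398 − 416)/(64 − 73) = 2, so Qs = 2P + 270.
Without the tax, 562.5 − 2.5P = 2P + 270 gives 4.5P = 292.5, so P* = $65 and Q* = 400.
With the tax collected from sellers, supply shifts: Qs = 2(P − 27) + 270.
New equilibrium: buyers pay $77, sellers receive $50, Q = 370. (Wedge: Pb − Ps = 27.)
ΔCS is the trapezoid between Q = 370 and Q = 400 of height $12: ½ · (400 + 370) · 12 = $4620.

Consumer surplus falls by $4620.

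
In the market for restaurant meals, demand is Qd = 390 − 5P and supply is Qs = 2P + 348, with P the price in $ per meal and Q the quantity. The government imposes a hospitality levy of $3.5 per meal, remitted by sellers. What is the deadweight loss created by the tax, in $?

Deadweight loss = $8.75.

Without the tax, 390 − 5P = 2P + 348 gives 7P = 42, so P* = $6 and Q* = 360.
With the tax collected from sellers, supply shifts: Qs = 2(P − 3.5) + 348.
New equilibrium: consumers pay $7, sellers receive $3.5, Q = 355. (Wedge: Pb − Ps = 3.5.)
Quantity falls by |ΔQ| = |360 − 355| = 5.
DWL = ½ · t · |ΔQ| = ½ · 3.5 · 5 = $8.75.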